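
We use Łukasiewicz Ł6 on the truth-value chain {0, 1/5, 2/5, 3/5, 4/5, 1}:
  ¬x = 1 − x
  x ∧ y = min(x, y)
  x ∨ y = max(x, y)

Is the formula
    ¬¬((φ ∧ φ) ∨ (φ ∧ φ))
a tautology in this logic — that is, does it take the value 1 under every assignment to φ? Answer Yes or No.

Counterexample: take φ = 0.
φ ∧ φ = 0 ∧ 0 = 0
φ ∧ φ = 0 ∧ 0 = 0
(φ ∧ φ) ∨ (φ ∧ φ) = 0 ∨ 0 = 0
¬((φ ∧ φ) ∨ (φ ∧ φ)) = ¬0 = 1
¬¬((φ ∧ φ) ∨ (φ ∧ φ)) = ¬1 = 0
This gives 0 ≠ 1.

No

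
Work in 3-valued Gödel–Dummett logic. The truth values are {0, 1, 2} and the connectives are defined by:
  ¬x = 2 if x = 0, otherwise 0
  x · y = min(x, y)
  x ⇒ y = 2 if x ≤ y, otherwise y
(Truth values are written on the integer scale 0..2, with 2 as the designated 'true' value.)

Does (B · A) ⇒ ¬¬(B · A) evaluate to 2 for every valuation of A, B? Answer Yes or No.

A = 0, B = 0 ↦ 2
A = 0, B = 1 ↦ 2
A = 0, B = 2 ↦ 2
A = 1, B = 0 ↦ 2
A = 1, B = 1 ↦ 2
A = 1, B = 2 ↦ 2
A = 2, B = 0 ↦ 2
A = 2, B = 1 ↦ 2
A = 2, B = 2 ↦ 2
Every assignment gives a value ≥ 2.

Yes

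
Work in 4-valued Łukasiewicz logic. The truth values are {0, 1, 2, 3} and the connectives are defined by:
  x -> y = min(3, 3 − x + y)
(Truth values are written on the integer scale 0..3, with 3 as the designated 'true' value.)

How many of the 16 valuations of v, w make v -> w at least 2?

v = 0, w = 0 ↦ 3  ≥
v = 0, w = 1 ↦ 3  ≥
v = 0, w = 2 ↦ 3  ≥
v = 0, w = 3 ↦ 3  ≥
v = 1, w = 0 ↦ 2  ≥
v = 1, w = 1 ↦ 3  ≥
v = 1, w = 2 ↦ 3  ≥
v = 1, w = 3 ↦ 3  ≥
v = 2, w = 0 ↦ 1  <
v = 2, w = 1 ↦ 2  ≥
v = 2, w = 2 ↦ 3  ≥
v = 2, w = 3 ↦ 3  ≥
v = 3, w = 0 ↦ 0  <
v = 3, w = 1 ↦ 1  <
v = 3, w = 2 ↦ 2  ≥
v = 3, w = 3 ↦ 3  ≥
So 13 of the 16 assignments meet the threshold.

13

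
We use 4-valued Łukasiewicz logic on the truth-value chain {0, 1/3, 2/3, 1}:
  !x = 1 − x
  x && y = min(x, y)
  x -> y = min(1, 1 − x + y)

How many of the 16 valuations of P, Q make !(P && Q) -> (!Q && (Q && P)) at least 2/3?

P = 0, Q = 0 ↦ 0  <
P = 0, Q = 1/3 ↦ 0  <
P = 0, Q = 2/3 ↦ 0  <
P = 0, Q = 1 ↦ 0  <
P = 1/3, Q = 0 ↦ 0  <
P = 1/3, Q = 1/3 ↦ 2/3  ≥
P = 1/3, Q = 2/3 ↦ 2/3  ≥
P = 1/3, Q = 1 ↦ 1/3  <
P = 2/3, Q = 0 ↦ 0  <
P = 2/3, Q = 1/3 ↦ 2/3  ≥
P = 2/3, Q = 2/3 ↦ 1  ≥
P = 2/3, Q = 1 ↦ 2/3  ≥
P = 1, Q = 0 ↦ 0  <
P = 1, Q = 1/3 ↦ 2/3  ≥
P = 1, Q = 2/3 ↦ 1  ≥
P = 1, Q = 1 ↦ 1  ≥
So 8 of the 16 assignments meet the threshold.

8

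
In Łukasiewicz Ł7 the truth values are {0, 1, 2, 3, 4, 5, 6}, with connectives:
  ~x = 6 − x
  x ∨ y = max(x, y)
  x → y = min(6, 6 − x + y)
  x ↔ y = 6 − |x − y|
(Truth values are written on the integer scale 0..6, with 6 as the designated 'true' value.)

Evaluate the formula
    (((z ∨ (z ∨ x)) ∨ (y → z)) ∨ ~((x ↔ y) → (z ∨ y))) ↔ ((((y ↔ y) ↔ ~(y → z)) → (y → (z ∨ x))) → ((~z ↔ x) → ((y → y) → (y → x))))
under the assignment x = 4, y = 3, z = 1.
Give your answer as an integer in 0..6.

4

z ∨ x = 1 ∨ 4 = 4
z ∨ (z ∨ x) = 1 ∨ 4 = 4
y → z = 3 → 1 = 4
(z ∨ (z ∨ x)) ∨ (y → z) = 4 ∨ 4 = 4
x ↔ y = 4 ↔ 3 = 5
z ∨ y = 1 ∨ 3 = 3
(x ↔ y) → (z ∨ y) = 5 → 3 = 4
~((x ↔ y) → (z ∨ y)) = ~4 = 2
((z ∨ (z ∨ x)) ∨ (y → z)) ∨ ~((x ↔ y) → (z ∨ y)) = 4 ∨ 2 = 4
y ↔ y = 3 ↔ 3 = 6
y → z = 3 → 1 = 4
~(y → z) = ~4 = 2
(y ↔ y) ↔ ~(y → z) = 6 ↔ 2 = 2
z ∨ x = 1 ∨ 4 = 4
y → (z ∨ x) = 3 → 4 = 6
((y ↔ y) ↔ ~(y → z)) → (y → (z ∨ x)) = 2 → 6 = 6
~z = ~1 = 5
~z ↔ x = 5 ↔ 4 = 5
y → y = 3 → 3 = 6
y → x = 3 → 4 = 6
(y → y) → (y → x) = 6 → 6 = 6
(~z ↔ x) → ((y → y) → (y → x)) = 5 → 6 = 6
(((y ↔ y) ↔ ~(y → z)) → (y → (z ∨ x))) → ((~z ↔ x) → ((y → y) → (y → x))) = 6 → 6 = 6
(((z ∨ (z ∨ x)) ∨ (y → z)) ∨ ~((x ↔ y) → (z ∨ y))) ↔ ((((y ↔ y) ↔ ~(y → z)) → (y → (z ∨ x))) → ((~z ↔ x) → ((y → y) → (y → x)))) = 4 ↔ 6 = 4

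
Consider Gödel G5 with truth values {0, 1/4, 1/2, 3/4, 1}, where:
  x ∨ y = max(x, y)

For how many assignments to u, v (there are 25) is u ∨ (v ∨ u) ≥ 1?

value 1: 9 assignments (counts)
value 3/4: 7 assignments
value 1/2: 5 assignments
value 1/4: 3 assignments
value 0: 1 assignment
So 9 of the 25 assignments meet the threshold.

9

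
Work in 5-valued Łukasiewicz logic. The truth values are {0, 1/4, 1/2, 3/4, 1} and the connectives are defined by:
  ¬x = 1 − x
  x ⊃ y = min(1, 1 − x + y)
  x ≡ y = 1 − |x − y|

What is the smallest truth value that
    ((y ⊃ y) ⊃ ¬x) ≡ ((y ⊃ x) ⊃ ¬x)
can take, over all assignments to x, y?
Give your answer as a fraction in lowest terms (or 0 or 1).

Take x = 1/2, y = 1:
y ⊃ y = 1 ⊃ 1 = 1
¬x = ¬1/2 = 1/2
(y ⊃ y) ⊃ ¬x = 1 ⊃ 1/2 = 1/2
y ⊃ x = 1 ⊃ 1/2 = 1/2
¬x = ¬1/2 = 1/2
(y ⊃ x) ⊃ ¬x = 1/2 ⊃ 1/2 = 1
((y ⊃ y) ⊃ ¬x) ≡ ((y ⊃ x) ⊃ ¬x) = 1/2 ≡ 1 = 1/2
No assignment yields a value below 1/2, so this is the minimum.

1/2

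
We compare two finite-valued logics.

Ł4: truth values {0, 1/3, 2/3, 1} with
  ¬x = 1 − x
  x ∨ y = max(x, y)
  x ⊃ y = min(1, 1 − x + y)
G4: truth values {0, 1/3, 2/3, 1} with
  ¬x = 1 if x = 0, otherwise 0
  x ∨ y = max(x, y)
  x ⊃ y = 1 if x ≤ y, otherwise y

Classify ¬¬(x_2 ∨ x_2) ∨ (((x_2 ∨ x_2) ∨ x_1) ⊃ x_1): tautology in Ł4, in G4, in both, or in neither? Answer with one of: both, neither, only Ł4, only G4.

only G4

In Ł4: at x_1 = 0, x_2 = 1/3 the value is 2/3 — not a tautology.
In G4: every assignment gives 1 — tautology.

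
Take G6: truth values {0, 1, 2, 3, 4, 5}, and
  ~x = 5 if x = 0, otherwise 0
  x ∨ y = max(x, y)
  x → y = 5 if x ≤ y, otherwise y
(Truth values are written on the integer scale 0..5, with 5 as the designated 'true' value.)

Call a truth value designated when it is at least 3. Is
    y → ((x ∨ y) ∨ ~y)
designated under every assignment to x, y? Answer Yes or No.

Yes

At x = 1, y = 2, for instance:
x ∨ y = 1 ∨ 2 = 2
~y = ~2 = 0
(x ∨ y) ∨ ~y = 2 ∨ 0 = 2
y → ((x ∨ y) ∨ ~y) = 2 → 2 = 5
and checking the remaining 35 assignments likewise gives ≥ 3 in every case.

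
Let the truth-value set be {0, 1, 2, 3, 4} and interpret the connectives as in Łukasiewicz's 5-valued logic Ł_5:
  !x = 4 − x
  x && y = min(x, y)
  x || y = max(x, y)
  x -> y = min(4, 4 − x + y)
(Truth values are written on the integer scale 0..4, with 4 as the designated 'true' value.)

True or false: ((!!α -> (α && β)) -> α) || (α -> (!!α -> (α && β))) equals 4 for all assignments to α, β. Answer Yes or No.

Yes

At α = 3, β = 2, for instance:
!α = !3 = 1
!!α = !1 = 3
α && β = 3 && 2 = 2
!!α -> (α && β) = 3 -> 2 = 3
(!!α -> (α && β)) -> α = 3 -> 3 = 4
α -> (!!α -> (α && β)) = 3 -> 3 = 4
((!!α -> (α && β)) -> α) || (α -> (!!α -> (α && β))) = 4 || 4 = 4
and checking the remaining 24 assignments likewise gives ≥ 4 in every case.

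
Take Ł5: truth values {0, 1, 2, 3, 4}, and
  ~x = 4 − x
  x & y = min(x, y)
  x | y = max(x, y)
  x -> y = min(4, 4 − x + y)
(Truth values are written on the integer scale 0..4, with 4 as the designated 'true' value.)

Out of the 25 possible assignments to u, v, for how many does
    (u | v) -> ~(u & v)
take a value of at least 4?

value 4: 15 assignments (counts)
value 3: 4 assignments
value 2: 3 assignments
value 1: 2 assignments
value 0: 1 assignment
So 15 of the 25 assignments meet the threshold.

15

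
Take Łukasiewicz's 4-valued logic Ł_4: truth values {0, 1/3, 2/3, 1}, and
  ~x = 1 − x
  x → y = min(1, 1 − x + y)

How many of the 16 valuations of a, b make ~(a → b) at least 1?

1

a = 0, b = 0 ↦ 0  <
a = 0, b = 1/3 ↦ 0  <
a = 0, b = 2/3 ↦ 0  <
a = 0, b = 1 ↦ 0  <
a = 1/3, b = 0 ↦ 1/3  <
a = 1/3, b = 1/3 ↦ 0  <
a = 1/3, b = 2/3 ↦ 0  <
a = 1/3, b = 1 ↦ 0  <
a = 2/3, b = 0 ↦ 2/3  <
a = 2/3, b = 1/3 ↦ 1/3  <
a = 2/3, b = 2/3 ↦ 0  <
a = 2/3, b = 1 ↦ 0  <
a = 1, b = 0 ↦ 1  ≥
a = 1, b = 1/3 ↦ 2/3  <
a = 1, b = 2/3 ↦ 1/3  <
a = 1, b = 1 ↦ 0  <
So 1 of the 16 assignments meets the threshold.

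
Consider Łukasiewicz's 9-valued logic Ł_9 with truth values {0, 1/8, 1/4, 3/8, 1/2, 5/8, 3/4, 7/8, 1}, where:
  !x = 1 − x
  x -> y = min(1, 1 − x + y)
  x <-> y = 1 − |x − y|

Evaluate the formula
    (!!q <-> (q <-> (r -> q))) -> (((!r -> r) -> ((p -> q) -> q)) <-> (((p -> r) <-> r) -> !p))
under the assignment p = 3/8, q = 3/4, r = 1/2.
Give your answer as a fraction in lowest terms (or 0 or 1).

!q = !3/4 = 1/4
!!q = !1/4 = 3/4
r -> q = 1/2 -> 3/4 = 1
q <-> (r -> q) = 3/4 <-> 1 = 3/4
!!q <-> (q <-> (r -> q)) = 3/4 <-> 3/4 = 1
!r = !1/2 = 1/2
!r -> r = 1/2 -> 1/2 = 1
p -> q = 3/8 -> 3/4 = 1
(p -> q) -> q = 1 -> 3/4 = 3/4
(!r -> r) -> ((p -> q) -> q) = 1 -> 3/4 = 3/4
p -> r = 3/8 -> 1/2 = 1
(p -> r) <-> r = 1 <-> 1/2 = 1/2
!p = !3/8 = 5/8
((p -> r) <-> r) -> !p = 1/2 -> 5/8 = 1
((!r -> r) -> ((p -> q) -> q)) <-> (((p -> r) <-> r) -> !p) = 3/4 <-> 1 = 3/4
(!!q <-> (q <-> (r -> q))) -> (((!r -> r) -> ((p -> q) -> q)) <-> (((p -> r) <-> r) -> !p)) = 1 -> 3/4 = 3/4

3/4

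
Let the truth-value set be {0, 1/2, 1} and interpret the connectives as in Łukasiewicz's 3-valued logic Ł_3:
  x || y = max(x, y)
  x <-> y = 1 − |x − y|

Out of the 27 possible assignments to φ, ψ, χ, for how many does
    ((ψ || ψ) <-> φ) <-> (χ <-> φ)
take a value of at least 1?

value 1: 11 assignments (counts)
value 1/2: 12 assignments
value 0: 4 assignments
So 11 of the 27 assignments meet the threshold.

11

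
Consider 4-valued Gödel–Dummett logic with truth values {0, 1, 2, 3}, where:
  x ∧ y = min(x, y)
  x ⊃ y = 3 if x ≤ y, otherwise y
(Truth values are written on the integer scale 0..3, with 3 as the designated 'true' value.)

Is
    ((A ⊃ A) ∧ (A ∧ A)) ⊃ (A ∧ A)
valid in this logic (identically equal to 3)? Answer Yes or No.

A = 0 ↦ 3
A = 1 ↦ 3
A = 2 ↦ 3
A = 3 ↦ 3
Every assignment gives a value ≥ 3.

Yes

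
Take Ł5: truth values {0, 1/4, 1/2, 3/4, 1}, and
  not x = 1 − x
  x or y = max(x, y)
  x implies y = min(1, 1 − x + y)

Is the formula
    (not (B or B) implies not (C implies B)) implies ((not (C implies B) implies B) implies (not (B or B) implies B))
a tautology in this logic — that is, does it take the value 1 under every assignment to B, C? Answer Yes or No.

At B = 3/4, C = 3/4, for instance:
B or B = 3/4 or 3/4 = 3/4
not (B or B) = not 3/4 = 1/4
C implies B = 3/4 implies 3/4 = 1
not (C implies B) = not 1 = 0
not (B or B) implies not (C implies B) = 1/4 implies 0 = 3/4
not (C implies B) implies B = 0 implies 3/4 = 1
not (B or B) implies B = 1/4 implies 3/4 = 1
(not (C implies B) implies B) implies (not (B or B) implies B) = 1 implies 1 = 1
(not (B or B) implies not (C implies B)) implies ((not (C implies B) implies B) implies (not (B or B) implies B)) = 3/4 implies 1 = 1
and checking the remaining 24 assignments likewise gives ≥ 1 in every case.

Yes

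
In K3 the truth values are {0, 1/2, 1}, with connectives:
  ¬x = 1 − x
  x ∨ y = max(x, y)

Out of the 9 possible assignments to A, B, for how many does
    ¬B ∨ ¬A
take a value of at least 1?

5

A = 0, B = 0 ↦ 1  ≥
A = 0, B = 1/2 ↦ 1  ≥
A = 0, B = 1 ↦ 1  ≥
A = 1/2, B = 0 ↦ 1  ≥
A = 1/2, B = 1/2 ↦ 1/2  <
A = 1/2, B = 1 ↦ 1/2  <
A = 1, B = 0 ↦ 1  ≥
A = 1, B = 1/2 ↦ 1/2  <
A = 1, B = 1 ↦ 0  <
So 5 of the 9 assignments meet the threshold.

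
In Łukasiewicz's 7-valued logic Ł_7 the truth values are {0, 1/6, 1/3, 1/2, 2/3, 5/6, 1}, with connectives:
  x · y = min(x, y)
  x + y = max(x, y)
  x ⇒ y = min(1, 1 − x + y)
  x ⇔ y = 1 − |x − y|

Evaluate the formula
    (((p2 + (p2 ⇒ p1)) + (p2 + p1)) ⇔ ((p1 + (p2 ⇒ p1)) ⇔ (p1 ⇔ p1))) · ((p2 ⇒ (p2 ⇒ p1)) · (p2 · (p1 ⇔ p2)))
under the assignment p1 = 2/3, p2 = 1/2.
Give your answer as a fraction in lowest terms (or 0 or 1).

p2 ⇒ p1 = 1/2 ⇒ 2/3 = 1
p2 + (p2 ⇒ p1) = 1/2 + 1 = 1
p2 + p1 = 1/2 + 2/3 = 2/3
(p2 + (p2 ⇒ p1)) + (p2 + p1) = 1 + 2/3 = 1
p2 ⇒ p1 = 1/2 ⇒ 2/3 = 1
p1 + (p2 ⇒ p1) = 2/3 + 1 = 1
p1 ⇔ p1 = 2/3 ⇔ 2/3 = 1
(p1 + (p2 ⇒ p1)) ⇔ (p1 ⇔ p1) = 1 ⇔ 1 = 1
((p2 + (p2 ⇒ p1)) + (p2 + p1)) ⇔ ((p1 + (p2 ⇒ p1)) ⇔ (p1 ⇔ p1)) = 1 ⇔ 1 = 1
p2 ⇒ p1 = 1/2 ⇒ 2/3 = 1
p2 ⇒ (p2 ⇒ p1) = 1/2 ⇒ 1 = 1
p1 ⇔ p2 = 2/3 ⇔ 1/2 = 5/6
p2 · (p1 ⇔ p2) = 1/2 · 5/6 = 1/2
(p2 ⇒ (p2 ⇒ p1)) · (p2 · (p1 ⇔ p2)) = 1 · 1/2 = 1/2
(((p2 + (p2 ⇒ p1)) + (p2 + p1)) ⇔ ((p1 + (p2 ⇒ p1)) ⇔ (p1 ⇔ p1))) · ((p2 ⇒ (p2 ⇒ p1)) · (p2 · (p1 ⇔ p2))) = 1 · 1/2 = 1/2

1/2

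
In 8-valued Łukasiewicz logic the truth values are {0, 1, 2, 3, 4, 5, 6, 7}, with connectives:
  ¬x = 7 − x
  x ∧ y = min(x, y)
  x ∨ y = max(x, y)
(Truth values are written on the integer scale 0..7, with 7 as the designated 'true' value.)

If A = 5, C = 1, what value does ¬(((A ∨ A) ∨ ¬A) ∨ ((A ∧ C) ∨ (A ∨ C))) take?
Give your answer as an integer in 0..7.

2

A ∨ A = 5 ∨ 5 = 5
¬A = ¬5 = 2
(A ∨ A) ∨ ¬A = 5 ∨ 2 = 5
A ∧ C = 5 ∧ 1 = 1
A ∨ C = 5 ∨ 1 = 5
(A ∧ C) ∨ (A ∨ C) = 1 ∨ 5 = 5
((A ∨ A) ∨ ¬A) ∨ ((A ∧ C) ∨ (A ∨ C)) = 5 ∨ 5 = 5
¬(((A ∨ A) ∨ ¬A) ∨ ((A ∧ C) ∨ (A ∨ C))) = ¬5 = 2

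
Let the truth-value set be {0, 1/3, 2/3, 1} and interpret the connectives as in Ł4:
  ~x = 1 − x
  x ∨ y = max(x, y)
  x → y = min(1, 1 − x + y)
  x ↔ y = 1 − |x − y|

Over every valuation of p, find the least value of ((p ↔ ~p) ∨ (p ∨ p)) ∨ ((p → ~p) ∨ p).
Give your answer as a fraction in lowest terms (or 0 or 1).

Take p = 2/3:
~p = ~2/3 = 1/3
p ↔ ~p = 2/3 ↔ 1/3 = 2/3
p ∨ p = 2/3 ∨ 2/3 = 2/3
(p ↔ ~p) ∨ (p ∨ p) = 2/3 ∨ 2/3 = 2/3
~p = ~2/3 = 1/3
p → ~p = 2/3 → 1/3 = 2/3
(p → ~p) ∨ p = 2/3 ∨ 2/3 = 2/3
((p ↔ ~p) ∨ (p ∨ p)) ∨ ((p → ~p) ∨ p) = 2/3 ∨ 2/3 = 2/3
No assignment yields a value below 2/3, so this is the minimum.

2/3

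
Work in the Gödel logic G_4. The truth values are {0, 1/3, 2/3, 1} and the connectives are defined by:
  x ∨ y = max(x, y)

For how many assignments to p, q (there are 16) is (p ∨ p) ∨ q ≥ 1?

p = 0, q = 0 ↦ 0  <
p = 0, q = 1/3 ↦ 1/3  <
p = 0, q = 2/3 ↦ 2/3  <
p = 0, q = 1 ↦ 1  ≥
p = 1/3, q = 0 ↦ 1/3  <
p = 1/3, q = 1/3 ↦ 1/3  <
p = 1/3, q = 2/3 ↦ 2/3  <
p = 1/3, q = 1 ↦ 1  ≥
p = 2/3, q = 0 ↦ 2/3  <
p = 2/3, q = 1/3 ↦ 2/3  <
p = 2/3, q = 2/3 ↦ 2/3  <
p = 2/3, q = 1 ↦ 1  ≥
p = 1, q = 0 ↦ 1  ≥
p = 1, q = 1/3 ↦ 1  ≥
p = 1, q = 2/3 ↦ 1  ≥
p = 1, q = 1 ↦ 1  ≥
So 7 of the 16 assignments meet the threshold.

7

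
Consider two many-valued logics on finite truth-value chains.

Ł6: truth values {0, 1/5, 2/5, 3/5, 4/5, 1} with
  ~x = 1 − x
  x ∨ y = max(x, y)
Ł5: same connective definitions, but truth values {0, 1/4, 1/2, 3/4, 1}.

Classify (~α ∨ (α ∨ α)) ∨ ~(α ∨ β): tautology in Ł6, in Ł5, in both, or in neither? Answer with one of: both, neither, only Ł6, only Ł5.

neither

In Ł6: at α = 1/5, β = 0 the value is 4/5 — not a tautology.
In Ł5: at α = 1/4, β = 0 the value is 3/4 — not a tautology.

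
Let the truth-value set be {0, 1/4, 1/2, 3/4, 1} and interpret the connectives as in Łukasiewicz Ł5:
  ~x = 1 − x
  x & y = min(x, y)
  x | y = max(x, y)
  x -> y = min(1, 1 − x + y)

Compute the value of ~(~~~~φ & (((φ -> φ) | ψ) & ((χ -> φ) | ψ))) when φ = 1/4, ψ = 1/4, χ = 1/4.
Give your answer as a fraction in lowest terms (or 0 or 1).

3/4

~φ = ~1/4 = 3/4
~~φ = ~3/4 = 1/4
~~~φ = ~1/4 = 3/4
~~~~φ = ~3/4 = 1/4
φ -> φ = 1/4 -> 1/4 = 1
(φ -> φ) | ψ = 1 | 1/4 = 1
χ -> φ = 1/4 -> 1/4 = 1
(χ -> φ) | ψ = 1 | 1/4 = 1
((φ -> φ) | ψ) & ((χ -> φ) | ψ) = 1 & 1 = 1
~~~~φ & (((φ -> φ) | ψ) & ((χ -> φ) | ψ)) = 1/4 & 1 = 1/4
~(~~~~φ & (((φ -> φ) | ψ) & ((χ -> φ) | ψ))) = ~1/4 = 3/4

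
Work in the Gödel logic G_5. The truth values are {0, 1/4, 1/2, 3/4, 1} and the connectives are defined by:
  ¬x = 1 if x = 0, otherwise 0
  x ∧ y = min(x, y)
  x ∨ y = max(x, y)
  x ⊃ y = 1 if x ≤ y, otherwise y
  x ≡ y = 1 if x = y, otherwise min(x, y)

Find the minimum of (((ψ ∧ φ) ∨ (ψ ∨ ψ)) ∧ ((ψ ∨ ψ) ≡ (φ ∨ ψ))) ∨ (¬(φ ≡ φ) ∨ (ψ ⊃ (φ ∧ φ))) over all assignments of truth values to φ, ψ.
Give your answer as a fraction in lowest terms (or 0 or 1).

Take φ = 0, ψ = 1/4:
ψ ∧ φ = 1/4 ∧ 0 = 0
ψ ∨ ψ = 1/4 ∨ 1/4 = 1/4
(ψ ∧ φ) ∨ (ψ ∨ ψ) = 0 ∨ 1/4 = 1/4
ψ ∨ ψ = 1/4 ∨ 1/4 = 1/4
φ ∨ ψ = 0 ∨ 1/4 = 1/4
(ψ ∨ ψ) ≡ (φ ∨ ψ) = 1/4 ≡ 1/4 = 1
((ψ ∧ φ) ∨ (ψ ∨ ψ)) ∧ ((ψ ∨ ψ) ≡ (φ ∨ ψ)) = 1/4 ∧ 1 = 1/4
φ ≡ φ = 0 ≡ 0 = 1
¬(φ ≡ φ) = ¬1 = 0
φ ∧ φ = 0 ∧ 0 = 0
ψ ⊃ (φ ∧ φ) = 1/4 ⊃ 0 = 0
¬(φ ≡ φ) ∨ (ψ ⊃ (φ ∧ φ)) = 0 ∨ 0 = 0
(((ψ ∧ φ) ∨ (ψ ∨ ψ)) ∧ ((ψ ∨ ψ) ≡ (φ ∨ ψ))) ∨ (¬(φ ≡ φ) ∨ (ψ ⊃ (φ ∧ φ))) = 1/4 ∨ 0 = 1/4
No assignment yields a value below 1/4, so this is the minimum.

1/4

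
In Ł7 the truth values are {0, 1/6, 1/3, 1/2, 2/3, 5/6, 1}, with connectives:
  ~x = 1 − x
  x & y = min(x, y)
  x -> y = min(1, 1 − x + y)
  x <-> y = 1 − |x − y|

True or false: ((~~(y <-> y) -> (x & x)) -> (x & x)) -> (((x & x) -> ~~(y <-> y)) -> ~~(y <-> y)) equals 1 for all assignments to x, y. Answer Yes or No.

At x = 1/3, y = 0, for instance:
y <-> y = 0 <-> 0 = 1
~(y <-> y) = ~1 = 0
~~(y <-> y) = ~0 = 1
x & x = 1/3 & 1/3 = 1/3
~~(y <-> y) -> (x & x) = 1 -> 1/3 = 1/3
(~~(y <-> y) -> (x & x)) -> (x & x) = 1/3 -> 1/3 = 1
(x & x) -> ~~(y <-> y) = 1/3 -> 1 = 1
((x & x) -> ~~(y <-> y)) -> ~~(y <-> y) = 1 -> 1 = 1
((~~(y <-> y) -> (x & x)) -> (x & x)) -> (((x & x) -> ~~(y <-> y)) -> ~~(y <-> y)) = 1 -> 1 = 1
and checking the remaining 48 assignments likewise gives ≥ 1 in every case.

Yes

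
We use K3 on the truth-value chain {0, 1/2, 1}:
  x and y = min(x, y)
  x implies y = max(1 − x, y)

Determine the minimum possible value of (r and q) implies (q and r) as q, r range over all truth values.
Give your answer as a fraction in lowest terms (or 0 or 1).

Take q = 1/2, r = 1/2:
r and q = 1/2 and 1/2 = 1/2
q and r = 1/2 and 1/2 = 1/2
(r and q) implies (q and r) = 1/2 implies 1/2 = 1/2
No assignment yields a value below 1/2, so this is the minimum.

1/2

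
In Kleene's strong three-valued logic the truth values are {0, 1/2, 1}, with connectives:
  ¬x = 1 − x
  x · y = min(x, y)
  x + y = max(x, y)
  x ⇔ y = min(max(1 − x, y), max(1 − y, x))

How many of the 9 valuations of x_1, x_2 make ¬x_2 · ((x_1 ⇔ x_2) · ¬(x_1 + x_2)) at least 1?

1

x_1 = 0, x_2 = 0 ↦ 1  ≥
x_1 = 0, x_2 = 1/2 ↦ 1/2  <
x_1 = 0, x_2 = 1 ↦ 0  <
x_1 = 1/2, x_2 = 0 ↦ 1/2  <
x_1 = 1/2, x_2 = 1/2 ↦ 1/2  <
x_1 = 1/2, x_2 = 1 ↦ 0  <
x_1 = 1, x_2 = 0 ↦ 0  <
x_1 = 1, x_2 = 1/2 ↦ 0  <
x_1 = 1, x_2 = 1 ↦ 0  <
So 1 of the 9 assignments meets the threshold.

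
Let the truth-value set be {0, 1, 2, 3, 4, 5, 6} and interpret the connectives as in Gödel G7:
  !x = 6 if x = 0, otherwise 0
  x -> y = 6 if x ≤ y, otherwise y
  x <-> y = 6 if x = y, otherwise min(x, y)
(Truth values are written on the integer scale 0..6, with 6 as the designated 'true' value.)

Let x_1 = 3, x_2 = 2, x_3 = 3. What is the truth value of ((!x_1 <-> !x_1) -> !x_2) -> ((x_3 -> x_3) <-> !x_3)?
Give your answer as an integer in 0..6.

!x_1 = !3 = 0
!x_1 = !3 = 0
!x_1 <-> !x_1 = 0 <-> 0 = 6
!x_2 = !2 = 0
(!x_1 <-> !x_1) -> !x_2 = 6 -> 0 = 0
x_3 -> x_3 = 3 -> 3 = 6
!x_3 = !3 = 0
(x_3 -> x_3) <-> !x_3 = 6 <-> 0 = 0
((!x_1 <-> !x_1) -> !x_2) -> ((x_3 -> x_3) <-> !x_3) = 0 -> 0 = 6

6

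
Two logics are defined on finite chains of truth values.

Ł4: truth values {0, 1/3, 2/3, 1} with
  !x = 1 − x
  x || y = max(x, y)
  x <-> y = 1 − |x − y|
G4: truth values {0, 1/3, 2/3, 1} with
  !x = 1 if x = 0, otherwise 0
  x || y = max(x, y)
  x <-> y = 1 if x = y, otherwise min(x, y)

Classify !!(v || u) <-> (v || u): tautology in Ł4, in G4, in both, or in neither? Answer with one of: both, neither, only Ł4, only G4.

In Ł4: every assignment gives 1 — tautology.
In G4: at u = 0, v = 1/3 the value is 1/3 — not a tautology.

only Ł4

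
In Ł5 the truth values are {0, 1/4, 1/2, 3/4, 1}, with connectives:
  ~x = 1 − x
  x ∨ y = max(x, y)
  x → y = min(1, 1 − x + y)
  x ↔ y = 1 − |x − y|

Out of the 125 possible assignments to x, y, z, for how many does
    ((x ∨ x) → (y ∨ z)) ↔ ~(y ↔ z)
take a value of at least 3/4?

value 1: 17 assignments (counts)
value 3/4: 28 assignments (counts)
value 1/2: 33 assignments
value 1/4: 32 assignments
value 0: 15 assignments
So 45 of the 125 assignments meet the threshold.

45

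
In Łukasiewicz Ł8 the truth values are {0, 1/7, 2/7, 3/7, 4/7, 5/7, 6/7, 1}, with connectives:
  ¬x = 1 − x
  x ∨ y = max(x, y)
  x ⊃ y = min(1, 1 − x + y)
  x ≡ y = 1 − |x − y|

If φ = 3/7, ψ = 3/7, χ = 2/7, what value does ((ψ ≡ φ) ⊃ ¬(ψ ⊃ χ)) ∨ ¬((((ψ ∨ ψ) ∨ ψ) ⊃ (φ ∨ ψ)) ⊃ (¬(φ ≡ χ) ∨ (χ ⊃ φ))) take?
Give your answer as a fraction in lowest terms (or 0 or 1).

1/7

ψ ≡ φ = 3/7 ≡ 3/7 = 1
ψ ⊃ χ = 3/7 ⊃ 2/7 = 6/7
¬(ψ ⊃ χ) = ¬6/7 = 1/7
(ψ ≡ φ) ⊃ ¬(ψ ⊃ χ) = 1 ⊃ 1/7 = 1/7
ψ ∨ ψ = 3/7 ∨ 3/7 = 3/7
(ψ ∨ ψ) ∨ ψ = 3/7 ∨ 3/7 = 3/7
φ ∨ ψ = 3/7 ∨ 3/7 = 3/7
((ψ ∨ ψ) ∨ ψ) ⊃ (φ ∨ ψ) = 3/7 ⊃ 3/7 = 1
φ ≡ χ = 3/7 ≡ 2/7 = 6/7
¬(φ ≡ χ) = ¬6/7 = 1/7
χ ⊃ φ = 2/7 ⊃ 3/7 = 1
¬(φ ≡ χ) ∨ (χ ⊃ φ) = 1/7 ∨ 1 = 1
(((ψ ∨ ψ) ∨ ψ) ⊃ (φ ∨ ψ)) ⊃ (¬(φ ≡ χ) ∨ (χ ⊃ φ)) = 1 ⊃ 1 = 1
¬((((ψ ∨ ψ) ∨ ψ) ⊃ (φ ∨ ψ)) ⊃ (¬(φ ≡ χ) ∨ (χ ⊃ φ))) = ¬1 = 0
((ψ ≡ φ) ⊃ ¬(ψ ⊃ χ)) ∨ ¬((((ψ ∨ ψ) ∨ ψ) ⊃ (φ ∨ ψ)) ⊃ (¬(φ ≡ χ) ∨ (χ ⊃ φ))) = 1/7 ∨ 0 = 1/7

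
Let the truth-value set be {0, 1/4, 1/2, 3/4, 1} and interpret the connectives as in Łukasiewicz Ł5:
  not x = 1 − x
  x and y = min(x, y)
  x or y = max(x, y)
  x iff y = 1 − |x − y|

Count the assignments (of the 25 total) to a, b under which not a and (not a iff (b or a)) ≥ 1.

value 1: 1 assignment (counts)
value 3/4: 4 assignments
value 1/2: 8 assignments
value 1/4: 6 assignments
value 0: 6 assignments
So 1 of the 25 assignments meets the threshold.

1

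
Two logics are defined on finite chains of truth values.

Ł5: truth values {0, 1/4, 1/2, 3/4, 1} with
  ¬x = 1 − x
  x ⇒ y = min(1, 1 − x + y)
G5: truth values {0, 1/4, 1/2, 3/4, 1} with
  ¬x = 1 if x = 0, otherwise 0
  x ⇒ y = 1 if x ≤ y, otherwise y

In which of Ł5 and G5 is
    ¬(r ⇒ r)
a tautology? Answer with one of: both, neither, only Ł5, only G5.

In Ł5: at r = 0 the value is 0 — not a tautology.
In G5: at r = 0 the value is 0 — not a tautology.

neither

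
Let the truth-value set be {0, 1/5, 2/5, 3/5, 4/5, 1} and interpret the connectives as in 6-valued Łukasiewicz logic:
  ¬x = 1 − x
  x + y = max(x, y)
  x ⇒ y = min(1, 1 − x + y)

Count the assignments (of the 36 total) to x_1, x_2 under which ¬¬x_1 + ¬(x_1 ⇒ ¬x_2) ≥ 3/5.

value 1: 6 assignments (counts)
value 4/5: 6 assignments (counts)
value 3/5: 6 assignments (counts)
value 2/5: 6 assignments
value 1/5: 6 assignments
value 0: 6 assignments
So 18 of the 36 assignments meet the threshold.

18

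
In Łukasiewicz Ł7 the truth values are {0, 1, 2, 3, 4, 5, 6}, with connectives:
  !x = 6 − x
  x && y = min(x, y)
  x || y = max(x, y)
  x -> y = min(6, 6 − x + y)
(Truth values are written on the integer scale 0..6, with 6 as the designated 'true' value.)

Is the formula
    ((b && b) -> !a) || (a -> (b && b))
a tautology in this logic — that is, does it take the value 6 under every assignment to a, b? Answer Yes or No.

Counterexample: take a = 4, b = 3.
b && b = 3 && 3 = 3
!a = !4 = 2
(b && b) -> !a = 3 -> 2 = 5
b && b = 3 && 3 = 3
a -> (b && b) = 4 -> 3 = 5
((b && b) -> !a) || (a -> (b && b)) = 5 || 5 = 5
This gives 5 ≠ 6.

No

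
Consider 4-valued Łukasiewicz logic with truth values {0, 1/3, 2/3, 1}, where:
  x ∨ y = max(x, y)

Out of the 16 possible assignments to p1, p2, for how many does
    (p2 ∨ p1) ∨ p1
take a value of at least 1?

7

p1 = 0, p2 = 0 ↦ 0  <
p1 = 0, p2 = 1/3 ↦ 1/3  <
p1 = 0, p2 = 2/3 ↦ 2/3  <
p1 = 0, p2 = 1 ↦ 1  ≥
p1 = 1/3, p2 = 0 ↦ 1/3  <
p1 = 1/3, p2 = 1/3 ↦ 1/3  <
p1 = 1/3, p2 = 2/3 ↦ 2/3  <
p1 = 1/3, p2 = 1 ↦ 1  ≥
p1 = 2/3, p2 = 0 ↦ 2/3  <
p1 = 2/3, p2 = 1/3 ↦ 2/3  <
p1 = 2/3, p2 = 2/3 ↦ 2/3  <
p1 = 2/3, p2 = 1 ↦ 1  ≥
p1 = 1, p2 = 0 ↦ 1  ≥
p1 = 1, p2 = 1/3 ↦ 1  ≥
p1 = 1, p2 = 2/3 ↦ 1  ≥
p1 = 1, p2 = 1 ↦ 1  ≥
So 7 of the 16 assignments meet the threshold.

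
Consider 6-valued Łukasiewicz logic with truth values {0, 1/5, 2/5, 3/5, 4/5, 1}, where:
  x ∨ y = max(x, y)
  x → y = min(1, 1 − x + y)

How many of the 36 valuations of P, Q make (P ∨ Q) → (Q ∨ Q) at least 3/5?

value 1: 21 assignments (counts)
value 4/5: 5 assignments (counts)
value 3/5: 4 assignments (counts)
value 2/5: 3 assignments
value 1/5: 2 assignments
value 0: 1 assignment
So 30 of the 36 assignments meet the threshold.

30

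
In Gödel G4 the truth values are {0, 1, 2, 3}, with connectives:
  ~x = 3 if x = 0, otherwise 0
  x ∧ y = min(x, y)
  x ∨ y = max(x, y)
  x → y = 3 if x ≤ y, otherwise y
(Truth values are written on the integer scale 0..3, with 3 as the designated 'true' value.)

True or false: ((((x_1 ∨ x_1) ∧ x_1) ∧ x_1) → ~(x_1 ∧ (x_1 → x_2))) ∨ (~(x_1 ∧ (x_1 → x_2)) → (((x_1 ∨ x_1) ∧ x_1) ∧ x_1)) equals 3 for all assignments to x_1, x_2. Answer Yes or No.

x_1 = 0, x_2 = 0 ↦ 3
x_1 = 0, x_2 = 1 ↦ 3
x_1 = 0, x_2 = 2 ↦ 3
x_1 = 0, x_2 = 3 ↦ 3
x_1 = 1, x_2 = 0 ↦ 3
x_1 = 1, x_2 = 1 ↦ 3
x_1 = 1, x_2 = 2 ↦ 3
x_1 = 1, x_2 = 3 ↦ 3
x_1 = 2, x_2 = 0 ↦ 3
x_1 = 2, x_2 = 1 ↦ 3
x_1 = 2, x_2 = 2 ↦ 3
x_1 = 2, x_2 = 3 ↦ 3
x_1 = 3, x_2 = 0 ↦ 3
x_1 = 3, x_2 = 1 ↦ 3
x_1 = 3, x_2 = 2 ↦ 3
x_1 = 3, x_2 = 3 ↦ 3
Every assignment gives a value ≥ 3.

Yes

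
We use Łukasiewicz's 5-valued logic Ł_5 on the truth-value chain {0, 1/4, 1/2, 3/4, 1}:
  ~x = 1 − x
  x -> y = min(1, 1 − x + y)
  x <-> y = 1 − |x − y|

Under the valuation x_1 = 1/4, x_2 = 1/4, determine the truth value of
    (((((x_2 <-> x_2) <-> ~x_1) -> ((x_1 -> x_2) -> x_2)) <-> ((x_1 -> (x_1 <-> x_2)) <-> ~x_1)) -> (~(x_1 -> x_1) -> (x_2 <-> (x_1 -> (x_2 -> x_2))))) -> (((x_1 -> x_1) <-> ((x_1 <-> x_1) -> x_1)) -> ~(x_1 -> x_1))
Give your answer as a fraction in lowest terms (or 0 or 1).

x_2 <-> x_2 = 1/4 <-> 1/4 = 1
~x_1 = ~1/4 = 3/4
(x_2 <-> x_2) <-> ~x_1 = 1 <-> 3/4 = 3/4
x_1 -> x_2 = 1/4 -> 1/4 = 1
(x_1 -> x_2) -> x_2 = 1 -> 1/4 = 1/4
((x_2 <-> x_2) <-> ~x_1) -> ((x_1 -> x_2) -> x_2) = 3/4 -> 1/4 = 1/2
x_1 <-> x_2 = 1/4 <-> 1/4 = 1
x_1 -> (x_1 <-> x_2) = 1/4 -> 1 = 1
~x_1 = ~1/4 = 3/4
(x_1 -> (x_1 <-> x_2)) <-> ~x_1 = 1 <-> 3/4 = 3/4
(((x_2 <-> x_2) <-> ~x_1) -> ((x_1 -> x_2) -> x_2)) <-> ((x_1 -> (x_1 <-> x_2)) <-> ~x_1) = 1/2 <-> 3/4 = 3/4
x_1 -> x_1 = 1/4 -> 1/4 = 1
~(x_1 -> x_1) = ~1 = 0
x_2 -> x_2 = 1/4 -> 1/4 = 1
x_1 -> (x_2 -> x_2) = 1/4 -> 1 = 1
x_2 <-> (x_1 -> (x_2 -> x_2)) = 1/4 <-> 1 = 1/4
~(x_1 -> x_1) -> (x_2 <-> (x_1 -> (x_2 -> x_2))) = 0 -> 1/4 = 1
((((x_2 <-> x_2) <-> ~x_1) -> ((x_1 -> x_2) -> x_2)) <-> ((x_1 -> (x_1 <-> x_2)) <-> ~x_1)) -> (~(x_1 -> x_1) -> (x_2 <-> (x_1 -> (x_2 -> x_2)))) = 3/4 -> 1 = 1
x_1 -> x_1 = 1/4 -> 1/4 = 1
x_1 <-> x_1 = 1/4 <-> 1/4 = 1
(x_1 <-> x_1) -> x_1 = 1 -> 1/4 = 1/4
(x_1 -> x_1) <-> ((x_1 <-> x_1) -> x_1) = 1 <-> 1/4 = 1/4
x_1 -> x_1 = 1/4 -> 1/4 = 1
~(x_1 -> x_1) = ~1 = 0
((x_1 -> x_1) <-> ((x_1 <-> x_1) -> x_1)) -> ~(x_1 -> x_1) = 1/4 -> 0 = 3/4
(((((x_2 <-> x_2) <-> ~x_1) -> ((x_1 -> x_2) -> x_2)) <-> ((x_1 -> (x_1 <-> x_2)) <-> ~x_1)) -> (~(x_1 -> x_1) -> (x_2 <-> (x_1 -> (x_2 -> x_2))))) -> (((x_1 -> x_1) <-> ((x_1 <-> x_1) -> x_1)) -> ~(x_1 -> x_1)) = 1 -> 3/4 = 3/4

3/4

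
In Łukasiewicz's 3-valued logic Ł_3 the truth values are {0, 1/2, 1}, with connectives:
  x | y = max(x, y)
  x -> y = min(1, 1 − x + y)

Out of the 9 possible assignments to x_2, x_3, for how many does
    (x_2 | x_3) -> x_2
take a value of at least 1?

6

x_2 = 0, x_3 = 0 ↦ 1  ≥
x_2 = 0, x_3 = 1/2 ↦ 1/2  <
x_2 = 0, x_3 = 1 ↦ 0  <
x_2 = 1/2, x_3 = 0 ↦ 1  ≥
x_2 = 1/2, x_3 = 1/2 ↦ 1  ≥
x_2 = 1/2, x_3 = 1 ↦ 1/2  <
x_2 = 1, x_3 = 0 ↦ 1  ≥
x_2 = 1, x_3 = 1/2 ↦ 1  ≥
x_2 = 1, x_3 = 1 ↦ 1  ≥
So 6 of the 9 assignments meet the threshold.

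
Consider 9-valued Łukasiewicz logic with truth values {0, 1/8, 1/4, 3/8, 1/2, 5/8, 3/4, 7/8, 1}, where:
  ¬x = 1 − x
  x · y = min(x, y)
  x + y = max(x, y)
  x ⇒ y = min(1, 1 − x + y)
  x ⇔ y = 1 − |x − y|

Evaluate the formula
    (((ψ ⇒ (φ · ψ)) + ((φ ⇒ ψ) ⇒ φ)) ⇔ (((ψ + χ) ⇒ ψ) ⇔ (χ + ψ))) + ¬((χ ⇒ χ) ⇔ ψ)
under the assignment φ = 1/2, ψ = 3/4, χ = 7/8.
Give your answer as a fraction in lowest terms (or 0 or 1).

φ · ψ = 1/2 · 3/4 = 1/2
ψ ⇒ (φ · ψ) = 3/4 ⇒ 1/2 = 3/4
φ ⇒ ψ = 1/2 ⇒ 3/4 = 1
(φ ⇒ ψ) ⇒ φ = 1 ⇒ 1/2 = 1/2
(ψ ⇒ (φ · ψ)) + ((φ ⇒ ψ) ⇒ φ) = 3/4 + 1/2 = 3/4
ψ + χ = 3/4 + 7/8 = 7/8
(ψ + χ) ⇒ ψ = 7/8 ⇒ 3/4 = 7/8
χ + ψ = 7/8 + 3/4 = 7/8
((ψ + χ) ⇒ ψ) ⇔ (χ + ψ) = 7/8 ⇔ 7/8 = 1
((ψ ⇒ (φ · ψ)) + ((φ ⇒ ψ) ⇒ φ)) ⇔ (((ψ + χ) ⇒ ψ) ⇔ (χ + ψ)) = 3/4 ⇔ 1 = 3/4
χ ⇒ χ = 7/8 ⇒ 7/8 = 1
(χ ⇒ χ) ⇔ ψ = 1 ⇔ 3/4 = 3/4
¬((χ ⇒ χ) ⇔ ψ) = ¬3/4 = 1/4
(((ψ ⇒ (φ · ψ)) + ((φ ⇒ ψ) ⇒ φ)) ⇔ (((ψ + χ) ⇒ ψ) ⇔ (χ + ψ))) + ¬((χ ⇒ χ) ⇔ ψ) = 3/4 + 1/4 = 3/4

3/4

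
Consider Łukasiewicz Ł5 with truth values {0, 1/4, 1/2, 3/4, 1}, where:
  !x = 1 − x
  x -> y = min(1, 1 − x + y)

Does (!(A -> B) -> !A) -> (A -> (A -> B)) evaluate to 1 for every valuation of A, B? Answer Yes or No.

At A = 3/4, B = 3/4, for instance:
A -> B = 3/4 -> 3/4 = 1
!(A -> B) = !1 = 0
!A = !3/4 = 1/4
!(A -> B) -> !A = 0 -> 1/4 = 1
A -> (A -> B) = 3/4 -> 1 = 1
(!(A -> B) -> !A) -> (A -> (A -> B)) = 1 -> 1 = 1
and checking the remaining 24 assignments likewise gives ≥ 1 in every case.

Yes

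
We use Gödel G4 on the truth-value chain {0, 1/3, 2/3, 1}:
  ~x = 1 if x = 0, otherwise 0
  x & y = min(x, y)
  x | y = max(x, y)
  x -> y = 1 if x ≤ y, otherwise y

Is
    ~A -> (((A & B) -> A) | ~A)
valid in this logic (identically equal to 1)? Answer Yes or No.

A = 0, B = 0 ↦ 1
A = 0, B = 1/3 ↦ 1
A = 0, B = 2/3 ↦ 1
A = 0, B = 1 ↦ 1
A = 1/3, B = 0 ↦ 1
A = 1/3, B = 1/3 ↦ 1
A = 1/3, B = 2/3 ↦ 1
A = 1/3, B = 1 ↦ 1
A = 2/3, B = 0 ↦ 1
A = 2/3, B = 1/3 ↦ 1
A = 2/3, B = 2/3 ↦ 1
A = 2/3, B = 1 ↦ 1
A = 1, B = 0 ↦ 1
A = 1, B = 1/3 ↦ 1
A = 1, B = 2/3 ↦ 1
A = 1, B = 1 ↦ 1
Every assignment gives a value ≥ 1.

Yes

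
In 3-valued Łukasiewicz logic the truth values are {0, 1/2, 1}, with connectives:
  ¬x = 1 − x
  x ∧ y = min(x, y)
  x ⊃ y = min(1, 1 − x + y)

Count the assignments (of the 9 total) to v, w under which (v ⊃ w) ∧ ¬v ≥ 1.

v = 0, w = 0 ↦ 1  ≥
v = 0, w = 1/2 ↦ 1  ≥
v = 0, w = 1 ↦ 1  ≥
v = 1/2, w = 0 ↦ 1/2  <
v = 1/2, w = 1/2 ↦ 1/2  <
v = 1/2, w = 1 ↦ 1/2  <
v = 1, w = 0 ↦ 0  <
v = 1, w = 1/2 ↦ 0  <
v = 1, w = 1 ↦ 0  <
So 3 of the 9 assignments meet the threshold.

3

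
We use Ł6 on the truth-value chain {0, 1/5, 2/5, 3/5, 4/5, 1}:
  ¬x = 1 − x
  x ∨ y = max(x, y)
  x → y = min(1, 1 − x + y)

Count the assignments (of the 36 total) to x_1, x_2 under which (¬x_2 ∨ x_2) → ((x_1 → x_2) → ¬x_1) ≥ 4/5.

value 1: 24 assignments (counts)
value 4/5: 5 assignments (counts)
value 3/5: 2 assignments
value 2/5: 3 assignments
value 1/5: 1 assignment
value 0: 1 assignment
So 29 of the 36 assignments meet the threshold.

29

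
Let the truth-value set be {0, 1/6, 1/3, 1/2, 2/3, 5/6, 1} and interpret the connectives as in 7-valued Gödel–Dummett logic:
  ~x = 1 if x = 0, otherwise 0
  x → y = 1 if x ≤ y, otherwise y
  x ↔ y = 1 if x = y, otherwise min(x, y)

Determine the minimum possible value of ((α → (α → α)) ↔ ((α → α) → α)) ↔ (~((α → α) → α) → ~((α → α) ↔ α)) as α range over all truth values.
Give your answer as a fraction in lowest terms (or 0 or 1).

0

Take α = 0:
α → α = 0 → 0 = 1
α → (α → α) = 0 → 1 = 1
α → α = 0 → 0 = 1
(α → α) → α = 1 → 0 = 0
(α → (α → α)) ↔ ((α → α) → α) = 1 ↔ 0 = 0
α → α = 0 → 0 = 1
(α → α) → α = 1 → 0 = 0
~((α → α) → α) = ~0 = 1
α → α = 0 → 0 = 1
(α → α) ↔ α = 1 ↔ 0 = 0
~((α → α) ↔ α) = ~0 = 1
~((α → α) → α) → ~((α → α) ↔ α) = 1 → 1 = 1
((α → (α → α)) ↔ ((α → α) → α)) ↔ (~((α → α) → α) → ~((α → α) ↔ α)) = 0 ↔ 1 = 0
No assignment yields a value below 0, so this is the minimum.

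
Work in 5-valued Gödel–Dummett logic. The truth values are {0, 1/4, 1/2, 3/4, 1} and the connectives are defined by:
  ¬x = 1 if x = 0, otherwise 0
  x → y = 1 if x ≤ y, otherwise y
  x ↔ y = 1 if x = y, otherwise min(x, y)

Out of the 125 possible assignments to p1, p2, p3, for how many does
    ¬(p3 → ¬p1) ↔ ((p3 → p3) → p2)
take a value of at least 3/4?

41

value 1: 25 assignments (counts)
value 3/4: 16 assignments (counts)
value 1/2: 16 assignments
value 1/4: 16 assignments
value 0: 52 assignments
So 41 of the 125 assignments meet the threshold.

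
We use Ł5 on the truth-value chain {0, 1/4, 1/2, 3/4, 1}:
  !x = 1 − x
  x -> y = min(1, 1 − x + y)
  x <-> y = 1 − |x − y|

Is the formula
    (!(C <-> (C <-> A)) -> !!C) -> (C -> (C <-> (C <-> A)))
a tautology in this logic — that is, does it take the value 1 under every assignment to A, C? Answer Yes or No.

No

Counterexample: take A = 0, C = 3/4.
C <-> A = 3/4 <-> 0 = 1/4
C <-> (C <-> A) = 3/4 <-> 1/4 = 1/2
!(C <-> (C <-> A)) = !1/2 = 1/2
!C = !3/4 = 1/4
!!C = !1/4 = 3/4
!(C <-> (C <-> A)) -> !!C = 1/2 -> 3/4 = 1
C <-> A = 3/4 <-> 0 = 1/4
C <-> (C <-> A) = 3/4 <-> 1/4 = 1/2
C -> (C <-> (C <-> A)) = 3/4 -> 1/2 = 3/4
(!(C <-> (C <-> A)) -> !!C) -> (C -> (C <-> (C <-> A))) = 1 -> 3/4 = 3/4
This gives 3/4 ≠ 1.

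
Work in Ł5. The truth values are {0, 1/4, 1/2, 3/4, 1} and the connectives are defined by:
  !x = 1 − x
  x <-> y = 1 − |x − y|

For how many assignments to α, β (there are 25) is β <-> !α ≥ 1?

5

value 1: 5 assignments (counts)
value 3/4: 8 assignments
value 1/2: 6 assignments
value 1/4: 4 assignments
value 0: 2 assignments
So 5 of the 25 assignments meet the threshold.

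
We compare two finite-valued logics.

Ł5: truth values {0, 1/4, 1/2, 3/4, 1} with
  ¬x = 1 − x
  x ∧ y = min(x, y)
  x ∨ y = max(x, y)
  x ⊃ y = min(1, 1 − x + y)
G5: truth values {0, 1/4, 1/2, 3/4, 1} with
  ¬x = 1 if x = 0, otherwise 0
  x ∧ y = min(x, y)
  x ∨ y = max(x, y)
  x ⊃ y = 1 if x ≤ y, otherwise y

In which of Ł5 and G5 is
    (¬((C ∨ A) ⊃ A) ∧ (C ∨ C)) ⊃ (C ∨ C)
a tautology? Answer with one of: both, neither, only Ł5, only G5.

both

In Ł5: every assignment gives 1 — tautology.
In G5: every assignment gives 1 — tautology.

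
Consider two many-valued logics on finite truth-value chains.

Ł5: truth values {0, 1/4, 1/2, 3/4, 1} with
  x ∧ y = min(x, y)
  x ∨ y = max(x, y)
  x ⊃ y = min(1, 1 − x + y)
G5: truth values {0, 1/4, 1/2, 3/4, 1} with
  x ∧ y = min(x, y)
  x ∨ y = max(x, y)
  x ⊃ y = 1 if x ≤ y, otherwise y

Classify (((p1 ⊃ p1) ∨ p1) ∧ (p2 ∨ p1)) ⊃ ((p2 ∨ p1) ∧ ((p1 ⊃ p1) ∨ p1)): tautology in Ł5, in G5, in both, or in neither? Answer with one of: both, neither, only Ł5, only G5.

In Ł5: every assignment gives 1 — tautology.
In G5: every assignment gives 1 — tautology.

both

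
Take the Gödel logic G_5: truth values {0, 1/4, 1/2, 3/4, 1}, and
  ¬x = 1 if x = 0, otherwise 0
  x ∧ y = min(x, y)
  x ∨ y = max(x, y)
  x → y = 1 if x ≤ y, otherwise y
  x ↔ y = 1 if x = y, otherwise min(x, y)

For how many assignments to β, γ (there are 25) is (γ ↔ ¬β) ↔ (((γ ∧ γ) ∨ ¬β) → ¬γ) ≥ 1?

value 1: 20 assignments (counts)
value 0: 5 assignments
So 20 of the 25 assignments meet the threshold.

20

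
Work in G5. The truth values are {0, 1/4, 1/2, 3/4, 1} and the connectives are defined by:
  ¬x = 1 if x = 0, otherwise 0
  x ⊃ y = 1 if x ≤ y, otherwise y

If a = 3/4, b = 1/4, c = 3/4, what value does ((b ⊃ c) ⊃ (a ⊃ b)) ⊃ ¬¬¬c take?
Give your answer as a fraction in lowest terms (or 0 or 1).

b ⊃ c = 1/4 ⊃ 3/4 = 1
a ⊃ b = 3/4 ⊃ 1/4 = 1/4
(b ⊃ c) ⊃ (a ⊃ b) = 1 ⊃ 1/4 = 1/4
¬c = ¬3/4 = 0
¬¬c = ¬0 = 1
¬¬¬c = ¬1 = 0
((b ⊃ c) ⊃ (a ⊃ b)) ⊃ ¬¬¬c = 1/4 ⊃ 0 = 0

0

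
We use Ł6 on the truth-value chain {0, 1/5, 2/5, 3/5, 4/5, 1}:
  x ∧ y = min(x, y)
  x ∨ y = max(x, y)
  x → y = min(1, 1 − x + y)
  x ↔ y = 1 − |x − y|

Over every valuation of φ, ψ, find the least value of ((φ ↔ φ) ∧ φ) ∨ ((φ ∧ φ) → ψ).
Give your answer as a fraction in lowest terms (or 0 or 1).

Take φ = 2/5, ψ = 0:
φ ↔ φ = 2/5 ↔ 2/5 = 1
(φ ↔ φ) ∧ φ = 1 ∧ 2/5 = 2/5
φ ∧ φ = 2/5 ∧ 2/5 = 2/5
(φ ∧ φ) → ψ = 2/5 → 0 = 3/5
((φ ↔ φ) ∧ φ) ∨ ((φ ∧ φ) → ψ) = 2/5 ∨ 3/5 = 3/5
No assignment yields a value below 3/5, so this is the minimum.

3/5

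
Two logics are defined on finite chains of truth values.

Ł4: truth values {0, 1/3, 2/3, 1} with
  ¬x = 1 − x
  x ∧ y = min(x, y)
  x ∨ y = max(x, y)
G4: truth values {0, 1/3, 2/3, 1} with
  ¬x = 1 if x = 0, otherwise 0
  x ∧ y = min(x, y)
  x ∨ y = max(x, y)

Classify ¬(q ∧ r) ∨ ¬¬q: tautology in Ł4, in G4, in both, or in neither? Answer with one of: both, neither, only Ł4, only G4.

In Ł4: at q = 1/3, r = 1/3 the value is 2/3 — not a tautology.
In G4: every assignment gives 1 — tautology.

only G4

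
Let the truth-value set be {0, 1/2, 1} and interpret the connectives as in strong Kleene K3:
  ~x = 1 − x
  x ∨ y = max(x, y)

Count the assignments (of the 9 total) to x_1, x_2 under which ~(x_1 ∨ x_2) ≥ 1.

1

x_1 = 0, x_2 = 0 ↦ 1  ≥
x_1 = 0, x_2 = 1/2 ↦ 1/2  <
x_1 = 0, x_2 = 1 ↦ 0  <
x_1 = 1/2, x_2 = 0 ↦ 1/2  <
x_1 = 1/2, x_2 = 1/2 ↦ 1/2  <
x_1 = 1/2, x_2 = 1 ↦ 0  <
x_1 = 1, x_2 = 0 ↦ 0  <
x_1 = 1, x_2 = 1/2 ↦ 0  <
x_1 = 1, x_2 = 1 ↦ 0  <
So 1 of the 9 assignments meets the threshold.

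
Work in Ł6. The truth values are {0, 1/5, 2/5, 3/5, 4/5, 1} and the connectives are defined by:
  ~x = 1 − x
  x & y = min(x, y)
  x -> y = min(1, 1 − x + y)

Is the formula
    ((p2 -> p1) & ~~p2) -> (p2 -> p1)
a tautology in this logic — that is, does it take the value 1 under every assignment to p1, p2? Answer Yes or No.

At p1 = 3/5, p2 = 4/5, for instance:
p2 -> p1 = 4/5 -> 3/5 = 4/5
~p2 = ~4/5 = 1/5
~~p2 = ~1/5 = 4/5
(p2 -> p1) & ~~p2 = 4/5 & 4/5 = 4/5
((p2 -> p1) & ~~p2) -> (p2 -> p1) = 4/5 -> 4/5 = 1
and checking the remaining 35 assignments likewise gives ≥ 1 in every case.

Yes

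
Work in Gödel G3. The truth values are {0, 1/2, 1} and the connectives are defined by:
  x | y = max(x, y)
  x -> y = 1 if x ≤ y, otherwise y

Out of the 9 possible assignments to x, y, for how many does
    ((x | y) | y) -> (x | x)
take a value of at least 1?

x = 0, y = 0 ↦ 1  ≥
x = 0, y = 1/2 ↦ 0  <
x = 0, y = 1 ↦ 0  <
x = 1/2, y = 0 ↦ 1  ≥
x = 1/2, y = 1/2 ↦ 1  ≥
x = 1/2, y = 1 ↦ 1/2  <
x = 1, y = 0 ↦ 1  ≥
x = 1, y = 1/2 ↦ 1  ≥
x = 1, y = 1 ↦ 1  ≥
So 6 of the 9 assignments meet the threshold.

6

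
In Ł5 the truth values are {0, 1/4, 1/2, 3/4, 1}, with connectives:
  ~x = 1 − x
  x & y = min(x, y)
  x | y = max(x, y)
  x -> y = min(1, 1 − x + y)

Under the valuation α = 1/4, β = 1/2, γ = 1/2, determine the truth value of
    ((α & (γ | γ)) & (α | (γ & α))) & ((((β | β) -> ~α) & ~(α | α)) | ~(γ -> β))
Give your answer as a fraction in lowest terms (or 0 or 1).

γ | γ = 1/2 | 1/2 = 1/2
α & (γ | γ) = 1/4 & 1/2 = 1/4
γ & α = 1/2 & 1/4 = 1/4
α | (γ & α) = 1/4 | 1/4 = 1/4
(α & (γ | γ)) & (α | (γ & α)) = 1/4 & 1/4 = 1/4
β | β = 1/2 | 1/2 = 1/2
~α = ~1/4 = 3/4
(β | β) -> ~α = 1/2 -> 3/4 = 1
α | α = 1/4 | 1/4 = 1/4
~(α | α) = ~1/4 = 3/4
((β | β) -> ~α) & ~(α | α) = 1 & 3/4 = 3/4
γ -> β = 1/2 -> 1/2 = 1
~(γ -> β) = ~1 = 0
(((β | β) -> ~α) & ~(α | α)) | ~(γ -> β) = 3/4 | 0 = 3/4
((α & (γ | γ)) & (α | (γ & α))) & ((((β | β) -> ~α) & ~(α | α)) | ~(γ -> β)) = 1/4 & 3/4 = 1/4

1/4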